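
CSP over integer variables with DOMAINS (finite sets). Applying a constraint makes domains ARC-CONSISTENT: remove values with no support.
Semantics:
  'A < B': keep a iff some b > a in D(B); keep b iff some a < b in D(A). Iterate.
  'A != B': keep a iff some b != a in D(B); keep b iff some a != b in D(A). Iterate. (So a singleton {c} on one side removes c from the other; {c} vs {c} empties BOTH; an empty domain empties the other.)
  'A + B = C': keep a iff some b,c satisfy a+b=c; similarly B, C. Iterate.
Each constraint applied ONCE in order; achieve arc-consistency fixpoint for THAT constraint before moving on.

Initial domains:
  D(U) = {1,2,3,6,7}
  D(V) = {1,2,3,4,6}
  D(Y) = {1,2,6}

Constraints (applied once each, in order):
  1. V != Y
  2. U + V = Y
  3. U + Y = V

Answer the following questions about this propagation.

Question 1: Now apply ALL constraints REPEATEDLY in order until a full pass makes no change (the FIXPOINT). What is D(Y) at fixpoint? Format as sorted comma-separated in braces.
Answer: {}

Derivation:
pass 0 (initial): D(Y)={1,2,6}
pass 1: U {1,2,3,6,7}->{1,2}; V {1,2,3,4,6}->{3,4}; Y {1,2,6}->{2}
pass 2: U {1,2}->{}; V {3,4}->{}; Y {2}->{}
pass 3: no change
Fixpoint after 3 passes: D(Y) = {}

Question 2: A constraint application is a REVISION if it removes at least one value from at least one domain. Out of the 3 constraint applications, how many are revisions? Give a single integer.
Constraint 1 (V != Y) on D(V)={1,2,3,4,6} D(Y)={1,2,6}: no change => not a revision
Constraint 2 (U + V = Y) on D(U)={1,2,3,6,7} D(V)={1,2,3,4,6} D(Y)={1,2,6}: U {1,2,3,6,7}->{1,2,3}; V {1,2,3,4,6}->{1,3,4}; Y {1,2,6}->{2,6} => REVISION
Constraint 3 (U + Y = V) on D(U)={1,2,3} D(Y)={2,6} D(V)={1,3,4}: U {1,2,3}->{1,2}; Y {2,6}->{2}; V {1,3,4}->{3,4} => REVISION
Total revisions = 2

Answer: 2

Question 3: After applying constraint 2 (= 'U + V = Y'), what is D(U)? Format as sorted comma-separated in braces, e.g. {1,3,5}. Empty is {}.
Constraint 1 (V != Y) on D(V)={1,2,3,4,6} D(Y)={1,2,6}: no change
Constraint 2 (U + V = Y) on D(U)={1,2,3,6,7} D(V)={1,2,3,4,6} D(Y)={1,2,6}: U {1,2,3,6,7}->{1,2,3}; V {1,2,3,4,6}->{1,3,4}; Y {1,2,6}->{2,6}
So after constraint 2: D(U) = {1,2,3}

Answer: {1,2,3}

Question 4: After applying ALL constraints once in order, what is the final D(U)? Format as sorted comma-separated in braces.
Constraint 1 (V != Y) on D(V)={1,2,3,4,6} D(Y)={1,2,6}: no change
Constraint 2 (U + V = Y) on D(U)={1,2,3,6,7} D(V)={1,2,3,4,6} D(Y)={1,2,6}: U {1,2,3,6,7}->{1,2,3}; V {1,2,3,4,6}->{1,3,4}; Y {1,2,6}->{2,6}
Constraint 3 (U + Y = V) on D(U)={1,2,3} D(Y)={2,6} D(V)={1,3,4}: U {1,2,3}->{1,2}; Y {2,6}->{2}; V {1,3,4}->{3,4}
So after all 3 constraints: D(U) = {1,2}

Answer: {1,2}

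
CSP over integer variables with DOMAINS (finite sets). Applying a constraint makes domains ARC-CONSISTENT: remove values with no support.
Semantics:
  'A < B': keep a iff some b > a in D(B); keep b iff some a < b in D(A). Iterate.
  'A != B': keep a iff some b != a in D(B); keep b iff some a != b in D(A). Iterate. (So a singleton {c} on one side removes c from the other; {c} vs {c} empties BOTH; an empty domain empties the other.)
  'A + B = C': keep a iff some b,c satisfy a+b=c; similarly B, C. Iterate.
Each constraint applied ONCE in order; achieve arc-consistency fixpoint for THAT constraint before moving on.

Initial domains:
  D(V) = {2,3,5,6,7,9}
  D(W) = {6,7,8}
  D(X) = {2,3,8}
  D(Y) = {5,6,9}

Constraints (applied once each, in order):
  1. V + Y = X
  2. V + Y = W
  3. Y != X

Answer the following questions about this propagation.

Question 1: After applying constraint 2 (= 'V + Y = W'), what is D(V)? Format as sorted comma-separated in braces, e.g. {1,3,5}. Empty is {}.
Answer: {2,3}

Derivation:
Constraint 1 (V + Y = X) on D(V)={2,3,5,6,7,9} D(Y)={5,6,9} D(X)={2,3,8}: V {2,3,5,6,7,9}->{2,3}; Y {5,6,9}->{5,6}; X {2,3,8}->{8}
Constraint 2 (V + Y = W) on D(V)={2,3} D(Y)={5,6} D(W)={6,7,8}: W {6,7,8}->{7,8}
So after constraint 2: D(V) = {2,3}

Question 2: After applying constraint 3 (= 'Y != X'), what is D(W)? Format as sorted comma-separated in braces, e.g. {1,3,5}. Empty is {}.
Constraint 1 (V + Y = X) on D(V)={2,3,5,6,7,9} D(Y)={5,6,9} D(X)={2,3,8}: V {2,3,5,6,7,9}->{2,3}; Y {5,6,9}->{5,6}; X {2,3,8}->{8}
Constraint 2 (V + Y = W) on D(V)={2,3} D(Y)={5,6} D(W)={6,7,8}: W {6,7,8}->{7,8}
Constraint 3 (Y != X) on D(Y)={5,6} D(X)={8}: no change
So after constraint 3: D(W) = {7,8}

Answer: {7,8}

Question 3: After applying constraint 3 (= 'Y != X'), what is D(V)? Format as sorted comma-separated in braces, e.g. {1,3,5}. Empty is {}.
Answer: {2,3}

Derivation:
Constraint 1 (V + Y = X) on D(V)={2,3,5,6,7,9} D(Y)={5,6,9} D(X)={2,3,8}: V {2,3,5,6,7,9}->{2,3}; Y {5,6,9}->{5,6}; X {2,3,8}->{8}
Constraint 2 (V + Y = W) on D(V)={2,3} D(Y)={5,6} D(W)={6,7,8}: W {6,7,8}->{7,8}
Constraint 3 (Y != X) on D(Y)={5,6} D(X)={8}: no change
So after constraint 3: D(V) = {2,3}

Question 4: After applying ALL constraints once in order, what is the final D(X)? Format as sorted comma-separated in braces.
Constraint 1 (V + Y = X) on D(V)={2,3,5,6,7,9} D(Y)={5,6,9} D(X)={2,3,8}: V {2,3,5,6,7,9}->{2,3}; Y {5,6,9}->{5,6}; X {2,3,8}->{8}
Constraint 2 (V + Y = W) on D(V)={2,3} D(Y)={5,6} D(W)={6,7,8}: W {6,7,8}->{7,8}
Constraint 3 (Y != X) on D(Y)={5,6} D(X)={8}: no change
So after all 3 constraints: D(X) = {8}

Answer: {8}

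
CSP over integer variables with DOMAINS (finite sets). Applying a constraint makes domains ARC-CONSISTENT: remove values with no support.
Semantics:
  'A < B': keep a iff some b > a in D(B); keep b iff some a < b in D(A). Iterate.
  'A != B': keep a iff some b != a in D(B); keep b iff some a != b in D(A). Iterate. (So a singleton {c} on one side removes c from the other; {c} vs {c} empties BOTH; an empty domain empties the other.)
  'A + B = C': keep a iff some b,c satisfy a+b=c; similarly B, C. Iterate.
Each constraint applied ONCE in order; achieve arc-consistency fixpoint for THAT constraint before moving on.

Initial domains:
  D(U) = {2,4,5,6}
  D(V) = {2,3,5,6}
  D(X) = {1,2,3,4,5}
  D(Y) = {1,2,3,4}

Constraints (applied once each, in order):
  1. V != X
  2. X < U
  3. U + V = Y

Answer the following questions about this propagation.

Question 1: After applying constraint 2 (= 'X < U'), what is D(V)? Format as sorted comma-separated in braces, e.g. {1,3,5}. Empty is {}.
Answer: {2,3,5,6}

Derivation:
Constraint 1 (V != X) on D(V)={2,3,5,6} D(X)={1,2,3,4,5}: no change
Constraint 2 (X < U) on D(X)={1,2,3,4,5} D(U)={2,4,5,6}: no change
So after constraint 2: D(V) = {2,3,5,6}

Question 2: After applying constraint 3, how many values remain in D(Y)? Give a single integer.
Constraint 1 (V != X) on D(V)={2,3,5,6} D(X)={1,2,3,4,5}: no change
Constraint 2 (X < U) on D(X)={1,2,3,4,5} D(U)={2,4,5,6}: no change
Constraint 3 (U + V = Y) on D(U)={2,4,5,6} D(V)={2,3,5,6} D(Y)={1,2,3,4}: U {2,4,5,6}->{2}; V {2,3,5,6}->{2}; Y {1,2,3,4}->{4}
So after constraint 3: D(Y)={4}, size = 1

Answer: 1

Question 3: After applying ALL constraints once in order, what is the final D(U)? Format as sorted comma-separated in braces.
Answer: {2}

Derivation:
Constraint 1 (V != X) on D(V)={2,3,5,6} D(X)={1,2,3,4,5}: no change
Constraint 2 (X < U) on D(X)={1,2,3,4,5} D(U)={2,4,5,6}: no change
Constraint 3 (U + V = Y) on D(U)={2,4,5,6} D(V)={2,3,5,6} D(Y)={1,2,3,4}: U {2,4,5,6}->{2}; V {2,3,5,6}->{2}; Y {1,2,3,4}->{4}
So after all 3 constraints: D(U) = {2}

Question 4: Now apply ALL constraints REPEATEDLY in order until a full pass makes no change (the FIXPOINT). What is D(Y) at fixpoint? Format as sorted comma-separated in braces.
Answer: {4}

Derivation:
pass 0 (initial): D(Y)={1,2,3,4}
pass 1: U {2,4,5,6}->{2}; V {2,3,5,6}->{2}; Y {1,2,3,4}->{4}
pass 2: X {1,2,3,4,5}->{1}
pass 3: no change
Fixpoint after 3 passes: D(Y) = {4}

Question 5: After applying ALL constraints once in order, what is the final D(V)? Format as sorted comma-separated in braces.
Answer: {2}

Derivation:
Constraint 1 (V != X) on D(V)={2,3,5,6} D(X)={1,2,3,4,5}: no change
Constraint 2 (X < U) on D(X)={1,2,3,4,5} D(U)={2,4,5,6}: no change
Constraint 3 (U + V = Y) on D(U)={2,4,5,6} D(V)={2,3,5,6} D(Y)={1,2,3,4}: U {2,4,5,6}->{2}; V {2,3,5,6}->{2}; Y {1,2,3,4}->{4}
So after all 3 constraints: D(V) = {2}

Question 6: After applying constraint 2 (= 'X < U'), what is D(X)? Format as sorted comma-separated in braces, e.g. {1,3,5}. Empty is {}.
Constraint 1 (V != X) on D(V)={2,3,5,6} D(X)={1,2,3,4,5}: no change
Constraint 2 (X < U) on D(X)={1,2,3,4,5} D(U)={2,4,5,6}: no change
So after constraint 2: D(X) = {1,2,3,4,5}

Answer: {1,2,3,4,5}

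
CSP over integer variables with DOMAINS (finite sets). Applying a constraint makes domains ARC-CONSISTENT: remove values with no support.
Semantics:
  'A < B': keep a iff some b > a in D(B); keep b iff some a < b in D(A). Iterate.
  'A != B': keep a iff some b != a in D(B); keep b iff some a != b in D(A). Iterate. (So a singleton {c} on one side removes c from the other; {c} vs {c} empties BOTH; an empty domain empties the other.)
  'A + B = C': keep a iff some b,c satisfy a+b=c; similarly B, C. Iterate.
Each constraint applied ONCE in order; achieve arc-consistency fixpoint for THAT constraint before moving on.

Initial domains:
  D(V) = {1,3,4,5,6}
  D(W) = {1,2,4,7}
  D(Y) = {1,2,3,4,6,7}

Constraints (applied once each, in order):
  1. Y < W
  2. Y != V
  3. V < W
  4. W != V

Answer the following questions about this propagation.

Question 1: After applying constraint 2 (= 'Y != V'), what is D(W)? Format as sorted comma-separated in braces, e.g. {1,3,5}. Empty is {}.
Constraint 1 (Y < W) on D(Y)={1,2,3,4,6,7} D(W)={1,2,4,7}: Y {1,2,3,4,6,7}->{1,2,3,4,6}; W {1,2,4,7}->{2,4,7}
Constraint 2 (Y != V) on D(Y)={1,2,3,4,6} D(V)={1,3,4,5,6}: no change
So after constraint 2: D(W) = {2,4,7}

Answer: {2,4,7}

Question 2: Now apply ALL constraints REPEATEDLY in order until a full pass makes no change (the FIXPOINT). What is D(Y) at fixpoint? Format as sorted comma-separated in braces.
pass 0 (initial): D(Y)={1,2,3,4,6,7}
pass 1: W {1,2,4,7}->{2,4,7}; Y {1,2,3,4,6,7}->{1,2,3,4,6}
pass 2: no change
Fixpoint after 2 passes: D(Y) = {1,2,3,4,6}

Answer: {1,2,3,4,6}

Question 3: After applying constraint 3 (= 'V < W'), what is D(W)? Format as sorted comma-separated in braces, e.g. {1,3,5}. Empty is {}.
Constraint 1 (Y < W) on D(Y)={1,2,3,4,6,7} D(W)={1,2,4,7}: Y {1,2,3,4,6,7}->{1,2,3,4,6}; W {1,2,4,7}->{2,4,7}
Constraint 2 (Y != V) on D(Y)={1,2,3,4,6} D(V)={1,3,4,5,6}: no change
Constraint 3 (V < W) on D(V)={1,3,4,5,6} D(W)={2,4,7}: no change
So after constraint 3: D(W) = {2,4,7}

Answer: {2,4,7}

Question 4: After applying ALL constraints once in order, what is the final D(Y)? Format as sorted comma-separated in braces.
Constraint 1 (Y < W) on D(Y)={1,2,3,4,6,7} D(W)={1,2,4,7}: Y {1,2,3,4,6,7}->{1,2,3,4,6}; W {1,2,4,7}->{2,4,7}
Constraint 2 (Y != V) on D(Y)={1,2,3,4,6} D(V)={1,3,4,5,6}: no change
Constraint 3 (V < W) on D(V)={1,3,4,5,6} D(W)={2,4,7}: no change
Constraint 4 (W != V) on D(W)={2,4,7} D(V)={1,3,4,5,6}: no change
So after all 4 constraints: D(Y) = {1,2,3,4,6}

Answer: {1,2,3,4,6}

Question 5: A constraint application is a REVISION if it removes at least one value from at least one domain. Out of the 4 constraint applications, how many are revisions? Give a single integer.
Constraint 1 (Y < W) on D(Y)={1,2,3,4,6,7} D(W)={1,2,4,7}: Y {1,2,3,4,6,7}->{1,2,3,4,6}; W {1,2,4,7}->{2,4,7} => REVISION
Constraint 2 (Y != V) on D(Y)={1,2,3,4,6} D(V)={1,3,4,5,6}: no change => not a revision
Constraint 3 (V < W) on D(V)={1,3,4,5,6} D(W)={2,4,7}: no change => not a revision
Constraint 4 (W != V) on D(W)={2,4,7} D(V)={1,3,4,5,6}: no change => not a revision
Total revisions = 1

Answer: 1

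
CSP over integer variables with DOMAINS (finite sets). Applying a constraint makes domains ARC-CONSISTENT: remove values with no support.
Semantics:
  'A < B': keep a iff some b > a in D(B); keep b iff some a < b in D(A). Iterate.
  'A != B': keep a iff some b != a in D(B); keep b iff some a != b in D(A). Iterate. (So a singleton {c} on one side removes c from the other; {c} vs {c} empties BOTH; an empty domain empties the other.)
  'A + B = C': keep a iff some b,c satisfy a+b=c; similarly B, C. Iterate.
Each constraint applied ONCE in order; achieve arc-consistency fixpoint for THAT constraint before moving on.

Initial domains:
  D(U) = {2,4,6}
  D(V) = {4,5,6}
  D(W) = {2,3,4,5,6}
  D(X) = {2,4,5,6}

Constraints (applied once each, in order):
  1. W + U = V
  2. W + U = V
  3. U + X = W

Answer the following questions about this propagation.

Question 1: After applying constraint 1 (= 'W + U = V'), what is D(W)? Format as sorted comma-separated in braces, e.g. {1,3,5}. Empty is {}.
Constraint 1 (W + U = V) on D(W)={2,3,4,5,6} D(U)={2,4,6} D(V)={4,5,6}: W {2,3,4,5,6}->{2,3,4}; U {2,4,6}->{2,4}
So after constraint 1: D(W) = {2,3,4}

Answer: {2,3,4}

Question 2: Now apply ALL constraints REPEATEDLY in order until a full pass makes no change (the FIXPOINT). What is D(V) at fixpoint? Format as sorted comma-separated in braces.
pass 0 (initial): D(V)={4,5,6}
pass 1: U {2,4,6}->{2}; W {2,3,4,5,6}->{4}; X {2,4,5,6}->{2}
pass 2: V {4,5,6}->{6}
pass 3: no change
Fixpoint after 3 passes: D(V) = {6}

Answer: {6}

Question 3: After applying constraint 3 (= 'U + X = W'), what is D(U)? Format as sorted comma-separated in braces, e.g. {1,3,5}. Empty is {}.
Constraint 1 (W + U = V) on D(W)={2,3,4,5,6} D(U)={2,4,6} D(V)={4,5,6}: W {2,3,4,5,6}->{2,3,4}; U {2,4,6}->{2,4}
Constraint 2 (W + U = V) on D(W)={2,3,4} D(U)={2,4} D(V)={4,5,6}: no change
Constraint 3 (U + X = W) on D(U)={2,4} D(X)={2,4,5,6} D(W)={2,3,4}: U {2,4}->{2}; X {2,4,5,6}->{2}; W {2,3,4}->{4}
So after constraint 3: D(U) = {2}

Answer: {2}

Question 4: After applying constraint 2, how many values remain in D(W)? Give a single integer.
Constraint 1 (W + U = V) on D(W)={2,3,4,5,6} D(U)={2,4,6} D(V)={4,5,6}: W {2,3,4,5,6}->{2,3,4}; U {2,4,6}->{2,4}
Constraint 2 (W + U = V) on D(W)={2,3,4} D(U)={2,4} D(V)={4,5,6}: no change
So after constraint 2: D(W)={2,3,4}, size = 3

Answer: 3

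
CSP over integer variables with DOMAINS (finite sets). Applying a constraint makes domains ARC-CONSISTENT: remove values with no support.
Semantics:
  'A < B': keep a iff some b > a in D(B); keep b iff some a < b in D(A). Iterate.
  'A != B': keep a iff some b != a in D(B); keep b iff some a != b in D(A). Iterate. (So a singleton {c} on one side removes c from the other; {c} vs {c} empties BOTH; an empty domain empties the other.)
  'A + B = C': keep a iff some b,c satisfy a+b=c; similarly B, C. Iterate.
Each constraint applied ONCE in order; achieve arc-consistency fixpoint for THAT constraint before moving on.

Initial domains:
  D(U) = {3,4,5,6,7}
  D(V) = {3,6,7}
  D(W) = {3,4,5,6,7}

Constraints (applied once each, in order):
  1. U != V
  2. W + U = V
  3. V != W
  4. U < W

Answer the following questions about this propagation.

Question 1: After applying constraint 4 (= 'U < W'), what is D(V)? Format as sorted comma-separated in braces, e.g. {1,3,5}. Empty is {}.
Constraint 1 (U != V) on D(U)={3,4,5,6,7} D(V)={3,6,7}: no change
Constraint 2 (W + U = V) on D(W)={3,4,5,6,7} D(U)={3,4,5,6,7} D(V)={3,6,7}: W {3,4,5,6,7}->{3,4}; U {3,4,5,6,7}->{3,4}; V {3,6,7}->{6,7}
Constraint 3 (V != W) on D(V)={6,7} D(W)={3,4}: no change
Constraint 4 (U < W) on D(U)={3,4} D(W)={3,4}: U {3,4}->{3}; W {3,4}->{4}
So after constraint 4: D(V) = {6,7}

Answer: {6,7}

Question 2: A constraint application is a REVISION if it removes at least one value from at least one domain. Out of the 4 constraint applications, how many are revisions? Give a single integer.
Constraint 1 (U != V) on D(U)={3,4,5,6,7} D(V)={3,6,7}: no change => not a revision
Constraint 2 (W + U = V) on D(W)={3,4,5,6,7} D(U)={3,4,5,6,7} D(V)={3,6,7}: W {3,4,5,6,7}->{3,4}; U {3,4,5,6,7}->{3,4}; V {3,6,7}->{6,7} => REVISION
Constraint 3 (V != W) on D(V)={6,7} D(W)={3,4}: no change => not a revision
Constraint 4 (U < W) on D(U)={3,4} D(W)={3,4}: U {3,4}->{3}; W {3,4}->{4} => REVISION
Total revisions = 2

Answer: 2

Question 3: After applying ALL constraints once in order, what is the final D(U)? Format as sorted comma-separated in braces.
Constraint 1 (U != V) on D(U)={3,4,5,6,7} D(V)={3,6,7}: no change
Constraint 2 (W + U = V) on D(W)={3,4,5,6,7} D(U)={3,4,5,6,7} D(V)={3,6,7}: W {3,4,5,6,7}->{3,4}; U {3,4,5,6,7}->{3,4}; V {3,6,7}->{6,7}
Constraint 3 (V != W) on D(V)={6,7} D(W)={3,4}: no change
Constraint 4 (U < W) on D(U)={3,4} D(W)={3,4}: U {3,4}->{3}; W {3,4}->{4}
So after all 4 constraints: D(U) = {3}

Answer: {3}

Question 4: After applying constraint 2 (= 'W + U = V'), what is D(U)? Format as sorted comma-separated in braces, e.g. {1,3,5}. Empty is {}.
Constraint 1 (U != V) on D(U)={3,4,5,6,7} D(V)={3,6,7}: no change
Constraint 2 (W + U = V) on D(W)={3,4,5,6,7} D(U)={3,4,5,6,7} D(V)={3,6,7}: W {3,4,5,6,7}->{3,4}; U {3,4,5,6,7}->{3,4}; V {3,6,7}->{6,7}
So after constraint 2: D(U) = {3,4}

Answer: {3,4}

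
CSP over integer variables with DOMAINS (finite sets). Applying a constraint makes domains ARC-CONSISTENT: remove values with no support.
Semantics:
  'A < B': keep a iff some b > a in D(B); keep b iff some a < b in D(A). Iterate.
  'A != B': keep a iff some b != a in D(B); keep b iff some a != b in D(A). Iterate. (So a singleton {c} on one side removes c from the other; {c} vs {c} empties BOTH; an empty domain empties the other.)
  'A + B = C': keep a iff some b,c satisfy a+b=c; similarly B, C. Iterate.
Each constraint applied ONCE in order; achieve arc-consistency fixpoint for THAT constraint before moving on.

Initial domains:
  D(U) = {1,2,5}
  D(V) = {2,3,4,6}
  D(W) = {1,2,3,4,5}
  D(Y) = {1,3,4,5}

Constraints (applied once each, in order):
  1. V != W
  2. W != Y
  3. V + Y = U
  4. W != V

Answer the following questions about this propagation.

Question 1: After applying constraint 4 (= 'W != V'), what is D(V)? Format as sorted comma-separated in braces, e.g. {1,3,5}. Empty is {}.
Answer: {2,4}

Derivation:
Constraint 1 (V != W) on D(V)={2,3,4,6} D(W)={1,2,3,4,5}: no change
Constraint 2 (W != Y) on D(W)={1,2,3,4,5} D(Y)={1,3,4,5}: no change
Constraint 3 (V + Y = U) on D(V)={2,3,4,6} D(Y)={1,3,4,5} D(U)={1,2,5}: V {2,3,4,6}->{2,4}; Y {1,3,4,5}->{1,3}; U {1,2,5}->{5}
Constraint 4 (W != V) on D(W)={1,2,3,4,5} D(V)={2,4}: no change
So after constraint 4: D(V) = {2,4}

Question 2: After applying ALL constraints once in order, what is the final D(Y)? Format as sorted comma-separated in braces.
Answer: {1,3}

Derivation:
Constraint 1 (V != W) on D(V)={2,3,4,6} D(W)={1,2,3,4,5}: no change
Constraint 2 (W != Y) on D(W)={1,2,3,4,5} D(Y)={1,3,4,5}: no change
Constraint 3 (V + Y = U) on D(V)={2,3,4,6} D(Y)={1,3,4,5} D(U)={1,2,5}: V {2,3,4,6}->{2,4}; Y {1,3,4,5}->{1,3}; U {1,2,5}->{5}
Constraint 4 (W != V) on D(W)={1,2,3,4,5} D(V)={2,4}: no change
So after all 4 constraints: D(Y) = {1,3}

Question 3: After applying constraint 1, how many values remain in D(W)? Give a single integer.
Answer: 5

Derivation:
Constraint 1 (V != W) on D(V)={2,3,4,6} D(W)={1,2,3,4,5}: no change
So after constraint 1: D(W)={1,2,3,4,5}, size = 5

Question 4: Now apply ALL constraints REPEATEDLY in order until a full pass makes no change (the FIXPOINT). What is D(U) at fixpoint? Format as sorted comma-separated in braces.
Answer: {5}

Derivation:
pass 0 (initial): D(U)={1,2,5}
pass 1: U {1,2,5}->{5}; V {2,3,4,6}->{2,4}; Y {1,3,4,5}->{1,3}
pass 2: no change
Fixpoint after 2 passes: D(U) = {5}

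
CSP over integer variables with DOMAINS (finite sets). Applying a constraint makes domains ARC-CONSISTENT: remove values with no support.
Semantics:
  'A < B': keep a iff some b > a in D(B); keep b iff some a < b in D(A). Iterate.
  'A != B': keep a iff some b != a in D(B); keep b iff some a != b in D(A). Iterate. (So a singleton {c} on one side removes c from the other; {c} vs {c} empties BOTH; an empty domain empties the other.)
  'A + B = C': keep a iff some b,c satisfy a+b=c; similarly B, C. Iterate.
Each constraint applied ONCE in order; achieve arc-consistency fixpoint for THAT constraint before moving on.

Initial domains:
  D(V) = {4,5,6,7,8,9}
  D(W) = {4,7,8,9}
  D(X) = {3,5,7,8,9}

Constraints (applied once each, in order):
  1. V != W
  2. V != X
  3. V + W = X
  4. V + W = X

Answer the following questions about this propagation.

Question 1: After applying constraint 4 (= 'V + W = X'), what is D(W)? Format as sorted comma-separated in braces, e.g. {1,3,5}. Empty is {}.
Answer: {4}

Derivation:
Constraint 1 (V != W) on D(V)={4,5,6,7,8,9} D(W)={4,7,8,9}: no change
Constraint 2 (V != X) on D(V)={4,5,6,7,8,9} D(X)={3,5,7,8,9}: no change
Constraint 3 (V + W = X) on D(V)={4,5,6,7,8,9} D(W)={4,7,8,9} D(X)={3,5,7,8,9}: V {4,5,6,7,8,9}->{4,5}; W {4,7,8,9}->{4}; X {3,5,7,8,9}->{8,9}
Constraint 4 (V + W = X) on D(V)={4,5} D(W)={4} D(X)={8,9}: no change
So after constraint 4: D(W) = {4}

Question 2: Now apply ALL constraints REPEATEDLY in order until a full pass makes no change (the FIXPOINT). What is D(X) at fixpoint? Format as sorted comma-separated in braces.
Answer: {9}

Derivation:
pass 0 (initial): D(X)={3,5,7,8,9}
pass 1: V {4,5,6,7,8,9}->{4,5}; W {4,7,8,9}->{4}; X {3,5,7,8,9}->{8,9}
pass 2: V {4,5}->{5}; X {8,9}->{9}
pass 3: no change
Fixpoint after 3 passes: D(X) = {9}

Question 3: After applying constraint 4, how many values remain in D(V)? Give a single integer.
Constraint 1 (V != W) on D(V)={4,5,6,7,8,9} D(W)={4,7,8,9}: no change
Constraint 2 (V != X) on D(V)={4,5,6,7,8,9} D(X)={3,5,7,8,9}: no change
Constraint 3 (V + W = X) on D(V)={4,5,6,7,8,9} D(W)={4,7,8,9} D(X)={3,5,7,8,9}: V {4,5,6,7,8,9}->{4,5}; W {4,7,8,9}->{4}; X {3,5,7,8,9}->{8,9}
Constraint 4 (V + W = X) on D(V)={4,5} D(W)={4} D(X)={8,9}: no change
So after constraint 4: D(V)={4,5}, size = 2

Answer: 2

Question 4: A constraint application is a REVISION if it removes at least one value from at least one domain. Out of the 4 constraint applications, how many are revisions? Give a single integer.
Constraint 1 (V != W) on D(V)={4,5,6,7,8,9} D(W)={4,7,8,9}: no change => not a revision
Constraint 2 (V != X) on D(V)={4,5,6,7,8,9} D(X)={3,5,7,8,9}: no change => not a revision
Constraint 3 (V + W = X) on D(V)={4,5,6,7,8,9} D(W)={4,7,8,9} D(X)={3,5,7,8,9}: V {4,5,6,7,8,9}->{4,5}; W {4,7,8,9}->{4}; X {3,5,7,8,9}->{8,9} => REVISION
Constraint 4 (V + W = X) on D(V)={4,5} D(W)={4} D(X)={8,9}: no change => not a revision
Total revisions = 1

Answer: 1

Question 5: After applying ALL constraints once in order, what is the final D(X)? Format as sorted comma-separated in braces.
Constraint 1 (V != W) on D(V)={4,5,6,7,8,9} D(W)={4,7,8,9}: no change
Constraint 2 (V != X) on D(V)={4,5,6,7,8,9} D(X)={3,5,7,8,9}: no change
Constraint 3 (V + W = X) on D(V)={4,5,6,7,8,9} D(W)={4,7,8,9} D(X)={3,5,7,8,9}: V {4,5,6,7,8,9}->{4,5}; W {4,7,8,9}->{4}; X {3,5,7,8,9}->{8,9}
Constraint 4 (V + W = X) on D(V)={4,5} D(W)={4} D(X)={8,9}: no change
So after all 4 constraints: D(X) = {8,9}

Answer: {8,9}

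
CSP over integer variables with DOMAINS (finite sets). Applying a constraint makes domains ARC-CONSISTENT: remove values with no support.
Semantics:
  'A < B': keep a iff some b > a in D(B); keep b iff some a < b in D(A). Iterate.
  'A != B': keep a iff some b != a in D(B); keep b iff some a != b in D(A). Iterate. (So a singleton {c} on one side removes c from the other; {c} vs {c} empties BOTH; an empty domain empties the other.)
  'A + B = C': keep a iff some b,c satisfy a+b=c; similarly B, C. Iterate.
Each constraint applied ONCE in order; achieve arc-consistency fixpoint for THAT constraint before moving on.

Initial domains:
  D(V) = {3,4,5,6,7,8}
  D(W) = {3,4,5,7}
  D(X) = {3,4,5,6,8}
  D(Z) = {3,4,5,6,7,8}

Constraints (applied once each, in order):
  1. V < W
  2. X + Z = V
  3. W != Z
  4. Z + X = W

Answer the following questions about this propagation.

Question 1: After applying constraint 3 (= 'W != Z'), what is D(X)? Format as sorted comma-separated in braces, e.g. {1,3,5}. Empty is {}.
Answer: {3}

Derivation:
Constraint 1 (V < W) on D(V)={3,4,5,6,7,8} D(W)={3,4,5,7}: V {3,4,5,6,7,8}->{3,4,5,6}; W {3,4,5,7}->{4,5,7}
Constraint 2 (X + Z = V) on D(X)={3,4,5,6,8} D(Z)={3,4,5,6,7,8} D(V)={3,4,5,6}: X {3,4,5,6,8}->{3}; Z {3,4,5,6,7,8}->{3}; V {3,4,5,6}->{6}
Constraint 3 (W != Z) on D(W)={4,5,7} D(Z)={3}: no change
So after constraint 3: D(X) = {3}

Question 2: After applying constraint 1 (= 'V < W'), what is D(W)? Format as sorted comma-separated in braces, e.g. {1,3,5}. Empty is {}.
Answer: {4,5,7}

Derivation:
Constraint 1 (V < W) on D(V)={3,4,5,6,7,8} D(W)={3,4,5,7}: V {3,4,5,6,7,8}->{3,4,5,6}; W {3,4,5,7}->{4,5,7}
So after constraint 1: D(W) = {4,5,7}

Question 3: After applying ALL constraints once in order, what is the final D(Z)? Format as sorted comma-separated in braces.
Answer: {}

Derivation:
Constraint 1 (V < W) on D(V)={3,4,5,6,7,8} D(W)={3,4,5,7}: V {3,4,5,6,7,8}->{3,4,5,6}; W {3,4,5,7}->{4,5,7}
Constraint 2 (X + Z = V) on D(X)={3,4,5,6,8} D(Z)={3,4,5,6,7,8} D(V)={3,4,5,6}: X {3,4,5,6,8}->{3}; Z {3,4,5,6,7,8}->{3}; V {3,4,5,6}->{6}
Constraint 3 (W != Z) on D(W)={4,5,7} D(Z)={3}: no change
Constraint 4 (Z + X = W) on D(Z)={3} D(X)={3} D(W)={4,5,7}: Z {3}->{}; X {3}->{}; W {4,5,7}->{}
So after all 4 constraints: D(Z) = {}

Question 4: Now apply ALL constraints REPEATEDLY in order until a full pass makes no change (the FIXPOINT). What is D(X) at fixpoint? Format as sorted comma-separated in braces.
pass 0 (initial): D(X)={3,4,5,6,8}
pass 1: V {3,4,5,6,7,8}->{6}; W {3,4,5,7}->{}; X {3,4,5,6,8}->{}; Z {3,4,5,6,7,8}->{}
pass 2: V {6}->{}
pass 3: no change
Fixpoint after 3 passes: D(X) = {}

Answer: {}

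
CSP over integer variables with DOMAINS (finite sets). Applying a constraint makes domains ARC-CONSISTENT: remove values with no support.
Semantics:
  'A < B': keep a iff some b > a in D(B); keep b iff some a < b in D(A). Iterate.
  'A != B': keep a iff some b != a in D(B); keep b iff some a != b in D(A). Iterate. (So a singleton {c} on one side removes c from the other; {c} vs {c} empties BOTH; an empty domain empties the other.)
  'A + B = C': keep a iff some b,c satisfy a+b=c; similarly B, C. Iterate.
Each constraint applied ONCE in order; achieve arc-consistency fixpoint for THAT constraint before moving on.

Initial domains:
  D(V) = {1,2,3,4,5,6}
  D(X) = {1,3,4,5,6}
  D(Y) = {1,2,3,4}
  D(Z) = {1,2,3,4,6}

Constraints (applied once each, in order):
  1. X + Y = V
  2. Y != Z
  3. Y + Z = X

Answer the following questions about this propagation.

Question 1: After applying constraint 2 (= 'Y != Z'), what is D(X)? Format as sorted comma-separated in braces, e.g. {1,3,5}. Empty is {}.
Constraint 1 (X + Y = V) on D(X)={1,3,4,5,6} D(Y)={1,2,3,4} D(V)={1,2,3,4,5,6}: X {1,3,4,5,6}->{1,3,4,5}; V {1,2,3,4,5,6}->{2,3,4,5,6}
Constraint 2 (Y != Z) on D(Y)={1,2,3,4} D(Z)={1,2,3,4,6}: no change
So after constraint 2: D(X) = {1,3,4,5}

Answer: {1,3,4,5}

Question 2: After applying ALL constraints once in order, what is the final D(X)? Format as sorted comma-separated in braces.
Answer: {3,4,5}

Derivation:
Constraint 1 (X + Y = V) on D(X)={1,3,4,5,6} D(Y)={1,2,3,4} D(V)={1,2,3,4,5,6}: X {1,3,4,5,6}->{1,3,4,5}; V {1,2,3,4,5,6}->{2,3,4,5,6}
Constraint 2 (Y != Z) on D(Y)={1,2,3,4} D(Z)={1,2,3,4,6}: no change
Constraint 3 (Y + Z = X) on D(Y)={1,2,3,4} D(Z)={1,2,3,4,6} D(X)={1,3,4,5}: Z {1,2,3,4,6}->{1,2,3,4}; X {1,3,4,5}->{3,4,5}
So after all 3 constraints: D(X) = {3,4,5}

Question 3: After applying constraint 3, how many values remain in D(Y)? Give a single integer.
Constraint 1 (X + Y = V) on D(X)={1,3,4,5,6} D(Y)={1,2,3,4} D(V)={1,2,3,4,5,6}: X {1,3,4,5,6}->{1,3,4,5}; V {1,2,3,4,5,6}->{2,3,4,5,6}
Constraint 2 (Y != Z) on D(Y)={1,2,3,4} D(Z)={1,2,3,4,6}: no change
Constraint 3 (Y + Z = X) on D(Y)={1,2,3,4} D(Z)={1,2,3,4,6} D(X)={1,3,4,5}: Z {1,2,3,4,6}->{1,2,3,4}; X {1,3,4,5}->{3,4,5}
So after constraint 3: D(Y)={1,2,3,4}, size = 4

Answer: 4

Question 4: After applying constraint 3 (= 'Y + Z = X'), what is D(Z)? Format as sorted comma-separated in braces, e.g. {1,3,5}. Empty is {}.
Constraint 1 (X + Y = V) on D(X)={1,3,4,5,6} D(Y)={1,2,3,4} D(V)={1,2,3,4,5,6}: X {1,3,4,5,6}->{1,3,4,5}; V {1,2,3,4,5,6}->{2,3,4,5,6}
Constraint 2 (Y != Z) on D(Y)={1,2,3,4} D(Z)={1,2,3,4,6}: no change
Constraint 3 (Y + Z = X) on D(Y)={1,2,3,4} D(Z)={1,2,3,4,6} D(X)={1,3,4,5}: Z {1,2,3,4,6}->{1,2,3,4}; X {1,3,4,5}->{3,4,5}
So after constraint 3: D(Z) = {1,2,3,4}

Answer: {1,2,3,4}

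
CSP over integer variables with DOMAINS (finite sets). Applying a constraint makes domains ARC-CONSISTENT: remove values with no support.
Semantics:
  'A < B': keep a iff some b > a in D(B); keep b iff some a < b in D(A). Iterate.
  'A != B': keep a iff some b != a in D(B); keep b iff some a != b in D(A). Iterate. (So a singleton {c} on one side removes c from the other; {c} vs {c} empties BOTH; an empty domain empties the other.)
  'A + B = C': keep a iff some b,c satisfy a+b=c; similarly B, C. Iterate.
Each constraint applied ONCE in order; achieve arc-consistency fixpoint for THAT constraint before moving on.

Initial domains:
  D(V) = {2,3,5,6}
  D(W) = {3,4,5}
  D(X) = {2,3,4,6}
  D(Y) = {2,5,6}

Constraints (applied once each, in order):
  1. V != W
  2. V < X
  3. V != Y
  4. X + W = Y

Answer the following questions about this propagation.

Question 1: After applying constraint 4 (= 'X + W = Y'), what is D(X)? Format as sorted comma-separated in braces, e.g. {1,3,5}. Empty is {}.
Answer: {3}

Derivation:
Constraint 1 (V != W) on D(V)={2,3,5,6} D(W)={3,4,5}: no change
Constraint 2 (V < X) on D(V)={2,3,5,6} D(X)={2,3,4,6}: V {2,3,5,6}->{2,3,5}; X {2,3,4,6}->{3,4,6}
Constraint 3 (V != Y) on D(V)={2,3,5} D(Y)={2,5,6}: no change
Constraint 4 (X + W = Y) on D(X)={3,4,6} D(W)={3,4,5} D(Y)={2,5,6}: X {3,4,6}->{3}; W {3,4,5}->{3}; Y {2,5,6}->{6}
So after constraint 4: D(X) = {3}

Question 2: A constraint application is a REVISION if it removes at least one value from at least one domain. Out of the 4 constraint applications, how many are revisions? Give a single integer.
Answer: 2

Derivation:
Constraint 1 (V != W) on D(V)={2,3,5,6} D(W)={3,4,5}: no change => not a revision
Constraint 2 (V < X) on D(V)={2,3,5,6} D(X)={2,3,4,6}: V {2,3,5,6}->{2,3,5}; X {2,3,4,6}->{3,4,6} => REVISION
Constraint 3 (V != Y) on D(V)={2,3,5} D(Y)={2,5,6}: no change => not a revision
Constraint 4 (X + W = Y) on D(X)={3,4,6} D(W)={3,4,5} D(Y)={2,5,6}: X {3,4,6}->{3}; W {3,4,5}->{3}; Y {2,5,6}->{6} => REVISION
Total revisions = 2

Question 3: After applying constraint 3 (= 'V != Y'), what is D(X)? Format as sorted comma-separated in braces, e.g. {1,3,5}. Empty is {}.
Answer: {3,4,6}

Derivation:
Constraint 1 (V != W) on D(V)={2,3,5,6} D(W)={3,4,5}: no change
Constraint 2 (V < X) on D(V)={2,3,5,6} D(X)={2,3,4,6}: V {2,3,5,6}->{2,3,5}; X {2,3,4,6}->{3,4,6}
Constraint 3 (V != Y) on D(V)={2,3,5} D(Y)={2,5,6}: no change
So after constraint 3: D(X) = {3,4,6}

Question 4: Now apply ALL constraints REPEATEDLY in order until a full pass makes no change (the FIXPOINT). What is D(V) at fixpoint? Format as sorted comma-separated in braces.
pass 0 (initial): D(V)={2,3,5,6}
pass 1: V {2,3,5,6}->{2,3,5}; W {3,4,5}->{3}; X {2,3,4,6}->{3}; Y {2,5,6}->{6}
pass 2: V {2,3,5}->{2}
pass 3: no change
Fixpoint after 3 passes: D(V) = {2}

Answer: {2}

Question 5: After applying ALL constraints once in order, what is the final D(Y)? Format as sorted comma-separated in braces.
Answer: {6}

Derivation:
Constraint 1 (V != W) on D(V)={2,3,5,6} D(W)={3,4,5}: no change
Constraint 2 (V < X) on D(V)={2,3,5,6} D(X)={2,3,4,6}: V {2,3,5,6}->{2,3,5}; X {2,3,4,6}->{3,4,6}
Constraint 3 (V != Y) on D(V)={2,3,5} D(Y)={2,5,6}: no change
Constraint 4 (X + W = Y) on D(X)={3,4,6} D(W)={3,4,5} D(Y)={2,5,6}: X {3,4,6}->{3}; W {3,4,5}->{3}; Y {2,5,6}->{6}
So after all 4 constraints: D(Y) = {6}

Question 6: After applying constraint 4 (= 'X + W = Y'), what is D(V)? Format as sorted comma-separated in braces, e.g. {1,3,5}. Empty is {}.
Answer: {2,3,5}

Derivation:
Constraint 1 (V != W) on D(V)={2,3,5,6} D(W)={3,4,5}: no change
Constraint 2 (V < X) on D(V)={2,3,5,6} D(X)={2,3,4,6}: V {2,3,5,6}->{2,3,5}; X {2,3,4,6}->{3,4,6}
Constraint 3 (V != Y) on D(V)={2,3,5} D(Y)={2,5,6}: no change
Constraint 4 (X + W = Y) on D(X)={3,4,6} D(W)={3,4,5} D(Y)={2,5,6}: X {3,4,6}->{3}; W {3,4,5}->{3}; Y {2,5,6}->{6}
So after constraint 4: D(V) = {2,3,5}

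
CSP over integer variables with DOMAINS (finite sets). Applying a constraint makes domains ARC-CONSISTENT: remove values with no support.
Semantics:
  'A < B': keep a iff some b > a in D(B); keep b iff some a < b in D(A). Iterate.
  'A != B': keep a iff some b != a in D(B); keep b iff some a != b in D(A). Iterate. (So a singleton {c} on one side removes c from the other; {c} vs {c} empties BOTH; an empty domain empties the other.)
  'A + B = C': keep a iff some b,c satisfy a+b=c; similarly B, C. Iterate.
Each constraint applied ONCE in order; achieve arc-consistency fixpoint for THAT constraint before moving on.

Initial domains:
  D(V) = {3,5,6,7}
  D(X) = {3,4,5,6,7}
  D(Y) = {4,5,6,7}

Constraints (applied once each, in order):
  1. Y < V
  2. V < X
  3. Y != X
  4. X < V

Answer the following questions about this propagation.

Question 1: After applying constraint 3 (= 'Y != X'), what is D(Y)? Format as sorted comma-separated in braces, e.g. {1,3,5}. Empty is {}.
Constraint 1 (Y < V) on D(Y)={4,5,6,7} D(V)={3,5,6,7}: Y {4,5,6,7}->{4,5,6}; V {3,5,6,7}->{5,6,7}
Constraint 2 (V < X) on D(V)={5,6,7} D(X)={3,4,5,6,7}: V {5,6,7}->{5,6}; X {3,4,5,6,7}->{6,7}
Constraint 3 (Y != X) on D(Y)={4,5,6} D(X)={6,7}: no change
So after constraint 3: D(Y) = {4,5,6}

Answer: {4,5,6}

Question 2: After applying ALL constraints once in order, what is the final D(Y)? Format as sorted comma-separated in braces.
Constraint 1 (Y < V) on D(Y)={4,5,6,7} D(V)={3,5,6,7}: Y {4,5,6,7}->{4,5,6}; V {3,5,6,7}->{5,6,7}
Constraint 2 (V < X) on D(V)={5,6,7} D(X)={3,4,5,6,7}: V {5,6,7}->{5,6}; X {3,4,5,6,7}->{6,7}
Constraint 3 (Y != X) on D(Y)={4,5,6} D(X)={6,7}: no change
Constraint 4 (X < V) on D(X)={6,7} D(V)={5,6}: X {6,7}->{}; V {5,6}->{}
So after all 4 constraints: D(Y) = {4,5,6}

Answer: {4,5,6}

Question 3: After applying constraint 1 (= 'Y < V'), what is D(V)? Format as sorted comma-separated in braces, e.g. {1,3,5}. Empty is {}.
Answer: {5,6,7}

Derivation:
Constraint 1 (Y < V) on D(Y)={4,5,6,7} D(V)={3,5,6,7}: Y {4,5,6,7}->{4,5,6}; V {3,5,6,7}->{5,6,7}
So after constraint 1: D(V) = {5,6,7}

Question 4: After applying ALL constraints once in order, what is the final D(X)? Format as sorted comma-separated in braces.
Answer: {}

Derivation:
Constraint 1 (Y < V) on D(Y)={4,5,6,7} D(V)={3,5,6,7}: Y {4,5,6,7}->{4,5,6}; V {3,5,6,7}->{5,6,7}
Constraint 2 (V < X) on D(V)={5,6,7} D(X)={3,4,5,6,7}: V {5,6,7}->{5,6}; X {3,4,5,6,7}->{6,7}
Constraint 3 (Y != X) on D(Y)={4,5,6} D(X)={6,7}: no change
Constraint 4 (X < V) on D(X)={6,7} D(V)={5,6}: X {6,7}->{}; V {5,6}->{}
So after all 4 constraints: D(X) = {}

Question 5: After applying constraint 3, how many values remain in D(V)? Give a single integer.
Constraint 1 (Y < V) on D(Y)={4,5,6,7} D(V)={3,5,6,7}: Y {4,5,6,7}->{4,5,6}; V {3,5,6,7}->{5,6,7}
Constraint 2 (V < X) on D(V)={5,6,7} D(X)={3,4,5,6,7}: V {5,6,7}->{5,6}; X {3,4,5,6,7}->{6,7}
Constraint 3 (Y != X) on D(Y)={4,5,6} D(X)={6,7}: no change
So after constraint 3: D(V)={5,6}, size = 2

Answer: 2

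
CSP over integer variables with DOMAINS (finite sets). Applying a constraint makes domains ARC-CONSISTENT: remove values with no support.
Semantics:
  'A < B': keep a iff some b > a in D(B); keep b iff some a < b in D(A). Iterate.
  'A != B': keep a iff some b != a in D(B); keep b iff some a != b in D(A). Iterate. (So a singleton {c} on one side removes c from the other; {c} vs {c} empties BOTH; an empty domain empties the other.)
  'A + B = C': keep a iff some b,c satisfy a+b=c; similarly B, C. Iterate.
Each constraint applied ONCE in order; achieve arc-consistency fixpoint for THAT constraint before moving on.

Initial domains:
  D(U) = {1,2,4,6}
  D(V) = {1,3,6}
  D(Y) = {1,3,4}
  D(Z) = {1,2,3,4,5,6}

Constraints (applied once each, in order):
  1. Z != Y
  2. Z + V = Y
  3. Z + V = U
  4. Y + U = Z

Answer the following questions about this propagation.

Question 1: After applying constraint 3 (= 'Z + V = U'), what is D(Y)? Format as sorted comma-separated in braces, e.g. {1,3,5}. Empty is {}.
Constraint 1 (Z != Y) on D(Z)={1,2,3,4,5,6} D(Y)={1,3,4}: no change
Constraint 2 (Z + V = Y) on D(Z)={1,2,3,4,5,6} D(V)={1,3,6} D(Y)={1,3,4}: Z {1,2,3,4,5,6}->{1,2,3}; V {1,3,6}->{1,3}; Y {1,3,4}->{3,4}
Constraint 3 (Z + V = U) on D(Z)={1,2,3} D(V)={1,3} D(U)={1,2,4,6}: Z {1,2,3}->{1,3}; U {1,2,4,6}->{2,4,6}
So after constraint 3: D(Y) = {3,4}

Answer: {3,4}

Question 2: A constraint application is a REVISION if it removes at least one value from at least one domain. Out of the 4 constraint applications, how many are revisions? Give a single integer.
Constraint 1 (Z != Y) on D(Z)={1,2,3,4,5,6} D(Y)={1,3,4}: no change => not a revision
Constraint 2 (Z + V = Y) on D(Z)={1,2,3,4,5,6} D(V)={1,3,6} D(Y)={1,3,4}: Z {1,2,3,4,5,6}->{1,2,3}; V {1,3,6}->{1,3}; Y {1,3,4}->{3,4} => REVISION
Constraint 3 (Z + V = U) on D(Z)={1,2,3} D(V)={1,3} D(U)={1,2,4,6}: Z {1,2,3}->{1,3}; U {1,2,4,6}->{2,4,6} => REVISION
Constraint 4 (Y + U = Z) on D(Y)={3,4} D(U)={2,4,6} D(Z)={1,3}: Y {3,4}->{}; U {2,4,6}->{}; Z {1,3}->{} => REVISION
Total revisions = 3

Answer: 3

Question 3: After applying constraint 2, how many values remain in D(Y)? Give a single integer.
Constraint 1 (Z != Y) on D(Z)={1,2,3,4,5,6} D(Y)={1,3,4}: no change
Constraint 2 (Z + V = Y) on D(Z)={1,2,3,4,5,6} D(V)={1,3,6} D(Y)={1,3,4}: Z {1,2,3,4,5,6}->{1,2,3}; V {1,3,6}->{1,3}; Y {1,3,4}->{3,4}
So after constraint 2: D(Y)={3,4}, size = 2

Answer: 2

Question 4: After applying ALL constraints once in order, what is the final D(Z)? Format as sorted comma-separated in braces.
Answer: {}

Derivation:
Constraint 1 (Z != Y) on D(Z)={1,2,3,4,5,6} D(Y)={1,3,4}: no change
Constraint 2 (Z + V = Y) on D(Z)={1,2,3,4,5,6} D(V)={1,3,6} D(Y)={1,3,4}: Z {1,2,3,4,5,6}->{1,2,3}; V {1,3,6}->{1,3}; Y {1,3,4}->{3,4}
Constraint 3 (Z + V = U) on D(Z)={1,2,3} D(V)={1,3} D(U)={1,2,4,6}: Z {1,2,3}->{1,3}; U {1,2,4,6}->{2,4,6}
Constraint 4 (Y + U = Z) on D(Y)={3,4} D(U)={2,4,6} D(Z)={1,3}: Y {3,4}->{}; U {2,4,6}->{}; Z {1,3}->{}
So after all 4 constraints: D(Z) = {}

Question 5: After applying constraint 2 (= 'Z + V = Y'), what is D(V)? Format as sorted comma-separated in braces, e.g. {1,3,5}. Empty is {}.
Constraint 1 (Z != Y) on D(Z)={1,2,3,4,5,6} D(Y)={1,3,4}: no change
Constraint 2 (Z + V = Y) on D(Z)={1,2,3,4,5,6} D(V)={1,3,6} D(Y)={1,3,4}: Z {1,2,3,4,5,6}->{1,2,3}; V {1,3,6}->{1,3}; Y {1,3,4}->{3,4}
So after constraint 2: D(V) = {1,3}

Answer: {1,3}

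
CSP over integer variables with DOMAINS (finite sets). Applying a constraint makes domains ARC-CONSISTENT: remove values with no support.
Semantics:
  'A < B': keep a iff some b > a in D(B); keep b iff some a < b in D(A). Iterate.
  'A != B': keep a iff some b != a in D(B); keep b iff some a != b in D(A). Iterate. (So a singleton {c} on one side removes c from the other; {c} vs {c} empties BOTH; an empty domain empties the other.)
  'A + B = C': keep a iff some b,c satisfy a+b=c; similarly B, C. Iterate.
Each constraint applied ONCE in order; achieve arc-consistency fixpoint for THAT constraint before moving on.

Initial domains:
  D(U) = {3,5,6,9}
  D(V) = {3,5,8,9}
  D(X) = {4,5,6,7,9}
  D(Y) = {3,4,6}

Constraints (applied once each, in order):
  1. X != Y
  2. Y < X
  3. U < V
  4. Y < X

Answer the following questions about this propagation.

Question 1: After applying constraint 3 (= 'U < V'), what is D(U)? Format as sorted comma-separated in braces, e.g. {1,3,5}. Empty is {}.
Answer: {3,5,6}

Derivation:
Constraint 1 (X != Y) on D(X)={4,5,6,7,9} D(Y)={3,4,6}: no change
Constraint 2 (Y < X) on D(Y)={3,4,6} D(X)={4,5,6,7,9}: no change
Constraint 3 (U < V) on D(U)={3,5,6,9} D(V)={3,5,8,9}: U {3,5,6,9}->{3,5,6}; V {3,5,8,9}->{5,8,9}
So after constraint 3: D(U) = {3,5,6}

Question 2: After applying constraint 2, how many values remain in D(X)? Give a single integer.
Constraint 1 (X != Y) on D(X)={4,5,6,7,9} D(Y)={3,4,6}: no change
Constraint 2 (Y < X) on D(Y)={3,4,6} D(X)={4,5,6,7,9}: no change
So after constraint 2: D(X)={4,5,6,7,9}, size = 5

Answer: 5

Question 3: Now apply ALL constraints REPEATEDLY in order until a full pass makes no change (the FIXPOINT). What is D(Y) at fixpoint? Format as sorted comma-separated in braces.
Answer: {3,4,6}

Derivation:
pass 0 (initial): D(Y)={3,4,6}
pass 1: U {3,5,6,9}->{3,5,6}; V {3,5,8,9}->{5,8,9}
pass 2: no change
Fixpoint after 2 passes: D(Y) = {3,4,6}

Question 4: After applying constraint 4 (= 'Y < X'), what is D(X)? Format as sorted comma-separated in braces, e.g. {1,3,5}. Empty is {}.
Constraint 1 (X != Y) on D(X)={4,5,6,7,9} D(Y)={3,4,6}: no change
Constraint 2 (Y < X) on D(Y)={3,4,6} D(X)={4,5,6,7,9}: no change
Constraint 3 (U < V) on D(U)={3,5,6,9} D(V)={3,5,8,9}: U {3,5,6,9}->{3,5,6}; V {3,5,8,9}->{5,8,9}
Constraint 4 (Y < X) on D(Y)={3,4,6} D(X)={4,5,6,7,9}: no change
So after constraint 4: D(X) = {4,5,6,7,9}

Answer: {4,5,6,7,9}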